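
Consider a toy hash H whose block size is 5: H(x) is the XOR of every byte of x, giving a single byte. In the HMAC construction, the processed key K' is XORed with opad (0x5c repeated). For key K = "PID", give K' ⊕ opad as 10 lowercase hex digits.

Key "PID" = 50 49 44 is 3 bytes ≤ B = 5; zero-pad to 5 bytes: K' = 50 49 44 00 00.
XOR each byte with 0x5c: 50⊕5c=0c, 49⊕5c=15, 44⊕5c=18, 00⊕5c=5c, 00⊕5c=5c.

0c15185c5c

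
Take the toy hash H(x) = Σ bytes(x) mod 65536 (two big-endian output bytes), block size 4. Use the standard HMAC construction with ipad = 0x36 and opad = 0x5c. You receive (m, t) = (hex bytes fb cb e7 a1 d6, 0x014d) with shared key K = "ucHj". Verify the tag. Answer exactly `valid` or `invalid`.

valid

Key "ucHj" = 75 63 48 6a is exactly B = 4 bytes: K' = 75 63 48 6a.
K' ⊕ ipad = 43 55 7e 5c; K' ⊕ opad = 29 3f 14 36.
Inner hash: sum = 67+85+126+92+251+203+231+161+214 = 1430 → 05 96.
Outer hash (recomputed tag): sum = 41+63+20+54+5+150 = 333 → 01 4d.
Recomputed tag = 014d; claimed = 014d → match.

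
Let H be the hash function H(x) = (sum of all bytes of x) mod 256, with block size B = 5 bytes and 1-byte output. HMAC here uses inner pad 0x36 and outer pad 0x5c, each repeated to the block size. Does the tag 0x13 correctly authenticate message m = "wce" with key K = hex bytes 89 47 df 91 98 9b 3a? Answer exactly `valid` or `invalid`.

Key hex bytes 89 47 df 91 98 9b 3a is 7 bytes > B = 5, so hash it first: H(key) = ad, then zero-pad to 5 bytes: K' = ad 00 00 00 00.
K' ⊕ ipad = 9b 36 36 36 36; K' ⊕ opad = f1 5c 5c 5c 5c.
Inner hash: sum = 155+54+54+54+54+119+99+101 = 690; mod 256 = 178 → b2.
Outer hash (recomputed tag): sum = 241+92+92+92+92+178 = 787; mod 256 = 19 → 13.
Recomputed tag = 13; claimed = 13 → match.

valid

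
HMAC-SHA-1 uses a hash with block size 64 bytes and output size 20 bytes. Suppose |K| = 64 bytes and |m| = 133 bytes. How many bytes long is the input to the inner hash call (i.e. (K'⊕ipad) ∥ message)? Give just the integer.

197

Key is 64 ≤ 64 bytes, zero-padded: |K'| = 64.
Inner input = (K'⊕ipad) ∥ m → 64 + 133 = 197 bytes.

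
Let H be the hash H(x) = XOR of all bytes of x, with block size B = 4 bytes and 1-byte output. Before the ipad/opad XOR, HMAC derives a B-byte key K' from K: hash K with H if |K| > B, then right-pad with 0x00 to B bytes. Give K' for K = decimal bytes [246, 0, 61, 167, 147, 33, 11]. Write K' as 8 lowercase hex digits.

d5000000

|K| = 7 > B = 4, so first hash the key.
H(K): XOR f6⊕00⊕3d⊕a7⊕93⊕21⊕0b = d5.
Zero-pad H(K) = d5 to 4 bytes: K' = d5 00 00 00.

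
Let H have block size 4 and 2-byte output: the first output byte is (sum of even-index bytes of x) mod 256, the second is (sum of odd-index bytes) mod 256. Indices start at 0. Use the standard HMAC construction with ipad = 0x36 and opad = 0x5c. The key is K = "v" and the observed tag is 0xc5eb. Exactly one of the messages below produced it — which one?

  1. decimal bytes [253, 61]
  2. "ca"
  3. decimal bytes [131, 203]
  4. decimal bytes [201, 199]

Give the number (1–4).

Key "v" = 76 is 1 byte ≤ B = 4; zero-pad to 4 bytes: K' = 76 00 00 00.
K' ⊕ ipad = 40 36 36 36; K' ⊕ opad = 2a 5c 5c 5c.
m1: inner = H(40 36 36 36 fd 3d) = 73 a9; tag = H(2a 5c 5c 5c 73 a9) = f961
m2: inner = H(40 36 36 36 63 61) = d9 cd; tag = H(2a 5c 5c 5c d9 cd) = 5f85
m3: inner = H(40 36 36 36 83 cb) = f9 37; tag = H(2a 5c 5c 5c f9 37) = 7fef
m4: inner = H(40 36 36 36 c9 c7) = 3f 33; tag = H(2a 5c 5c 5c 3f 33) = c5eb ← matches

4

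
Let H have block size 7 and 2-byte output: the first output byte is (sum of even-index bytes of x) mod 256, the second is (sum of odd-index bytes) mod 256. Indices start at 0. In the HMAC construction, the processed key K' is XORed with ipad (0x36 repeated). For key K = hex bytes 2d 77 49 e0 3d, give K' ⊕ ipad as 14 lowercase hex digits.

1b417fd60b3636

Key hex bytes 2d 77 49 e0 3d is 5 bytes ≤ B = 7; zero-pad to 7 bytes: K' = 2d 77 49 e0 3d 00 00.
XOR each byte with 0x36: 2d⊕36=1b, 77⊕36=41, 49⊕36=7f, e0⊕36=d6, 3d⊕36=0b, 00⊕36=36, 00⊕36=36.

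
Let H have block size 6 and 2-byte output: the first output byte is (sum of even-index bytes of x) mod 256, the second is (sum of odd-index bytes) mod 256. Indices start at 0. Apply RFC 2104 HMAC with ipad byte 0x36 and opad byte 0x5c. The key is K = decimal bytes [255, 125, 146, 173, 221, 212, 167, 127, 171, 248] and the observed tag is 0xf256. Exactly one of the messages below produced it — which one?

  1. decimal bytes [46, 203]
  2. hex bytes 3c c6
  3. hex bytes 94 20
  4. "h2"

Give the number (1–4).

Key decimal bytes [255, 125, 146, 173, 221, 212, 167, 127, 171, 248] = ff 7d 92 ad dd d4 a7 7f ab f8 is 10 bytes > B = 6, so hash it first: H(key) = c0 75, then zero-pad to 6 bytes: K' = c0 75 00 00 00 00.
K' ⊕ ipad = f6 43 36 36 36 36; K' ⊕ opad = 9c 29 5c 5c 5c 5c.
m1: inner = H(f6 43 36 36 36 36 2e cb) = 90 7a; tag = H(9c 29 5c 5c 5c 5c 90 7a) = e45b
m2: inner = H(f6 43 36 36 36 36 3c c6) = 9e 75; tag = H(9c 29 5c 5c 5c 5c 9e 75) = f256 ← matches
m3: inner = H(f6 43 36 36 36 36 94 20) = f6 cf; tag = H(9c 29 5c 5c 5c 5c f6 cf) = 4ab0
m4: inner = H(f6 43 36 36 36 36 68 32) = ca e1; tag = H(9c 29 5c 5c 5c 5c ca e1) = 1ec2

2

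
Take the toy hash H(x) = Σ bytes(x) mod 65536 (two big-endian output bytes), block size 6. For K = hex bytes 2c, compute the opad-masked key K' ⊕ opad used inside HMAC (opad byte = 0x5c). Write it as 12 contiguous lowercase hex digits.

Key hex bytes 2c is 1 byte ≤ B = 6; zero-pad to 6 bytes: K' = 2c 00 00 00 00 00.
XOR each byte with 0x5c: 2c⊕5c=70, 00⊕5c=5c, 00⊕5c=5c, 00⊕5c=5c, 00⊕5c=5c, 00⊕5c=5c.

705c5c5c5c5c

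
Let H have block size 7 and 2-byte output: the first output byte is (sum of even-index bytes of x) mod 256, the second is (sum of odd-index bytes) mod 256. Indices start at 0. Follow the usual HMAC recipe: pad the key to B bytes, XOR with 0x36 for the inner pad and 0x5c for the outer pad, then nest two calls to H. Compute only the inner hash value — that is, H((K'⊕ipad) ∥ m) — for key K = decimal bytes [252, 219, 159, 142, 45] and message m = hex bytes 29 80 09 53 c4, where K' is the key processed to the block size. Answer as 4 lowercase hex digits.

97d1

Key decimal bytes [252, 219, 159, 142, 45] = fc db 9f 8e 2d is 5 bytes ≤ B = 7; zero-pad to 7 bytes: K' = fc db 9f 8e 2d 00 00.
K' ⊕ ipad = ca ed a9 b8 1b 36 36.
Inner input = ca ed a9 b8 1b 36 36 ∥ 29 80 09 53 c4.
Inner hash: even-index sum = 663 mod 256 = 151; odd-index sum = 721 mod 256 = 209 → 97 d1.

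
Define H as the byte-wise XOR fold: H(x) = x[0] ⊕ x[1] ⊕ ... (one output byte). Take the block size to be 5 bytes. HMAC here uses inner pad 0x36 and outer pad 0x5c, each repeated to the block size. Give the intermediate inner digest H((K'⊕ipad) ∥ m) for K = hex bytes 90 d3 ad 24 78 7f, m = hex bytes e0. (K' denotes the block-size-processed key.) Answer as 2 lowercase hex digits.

Key hex bytes 90 d3 ad 24 78 7f is 6 bytes > B = 5, so hash it first: H(key) = cd, then zero-pad to 5 bytes: K' = cd 00 00 00 00.
K' ⊕ ipad = fb 36 36 36 36.
Inner input = fb 36 36 36 36 ∥ e0.
Inner hash: XOR fb⊕36⊕36⊕36⊕36⊕e0 = 1b.

1b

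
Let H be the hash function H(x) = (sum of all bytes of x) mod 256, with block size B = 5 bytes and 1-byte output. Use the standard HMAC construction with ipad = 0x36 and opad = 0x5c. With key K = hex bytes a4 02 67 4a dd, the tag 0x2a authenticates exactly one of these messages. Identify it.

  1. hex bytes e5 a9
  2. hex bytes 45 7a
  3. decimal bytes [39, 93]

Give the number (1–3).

3

Key hex bytes a4 02 67 4a dd is exactly B = 5 bytes: K' = a4 02 67 4a dd.
K' ⊕ ipad = 92 34 51 7c eb; K' ⊕ opad = f8 5e 3b 16 81.
m1: inner = H(92 34 51 7c eb e5 a9) = 0c; tag = H(f8 5e 3b 16 81 0c) = 34
m2: inner = H(92 34 51 7c eb 45 7a) = 3d; tag = H(f8 5e 3b 16 81 3d) = 65
m3: inner = H(92 34 51 7c eb 27 5d) = 02; tag = H(f8 5e 3b 16 81 02) = 2a ← matches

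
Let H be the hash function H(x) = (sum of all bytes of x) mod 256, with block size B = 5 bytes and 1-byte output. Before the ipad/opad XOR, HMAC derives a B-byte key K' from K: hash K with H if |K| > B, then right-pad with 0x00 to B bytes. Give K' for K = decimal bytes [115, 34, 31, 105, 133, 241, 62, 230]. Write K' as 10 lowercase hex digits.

|K| = 8 > B = 5, so first hash the key.
H(K): sum = 115+34+31+105+133+241+62+230 = 951; mod 256 = 183 → b7.
Zero-pad H(K) = b7 to 5 bytes: K' = b7 00 00 00 00.

b700000000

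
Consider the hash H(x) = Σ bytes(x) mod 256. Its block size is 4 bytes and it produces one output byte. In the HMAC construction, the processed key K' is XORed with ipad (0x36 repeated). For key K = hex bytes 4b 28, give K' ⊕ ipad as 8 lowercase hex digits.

Key hex bytes 4b 28 is 2 bytes ≤ B = 4; zero-pad to 4 bytes: K' = 4b 28 00 00.
XOR each byte with 0x36: 4b⊕36=7d, 28⊕36=1e, 00⊕36=36, 00⊕36=36.

7d1e3636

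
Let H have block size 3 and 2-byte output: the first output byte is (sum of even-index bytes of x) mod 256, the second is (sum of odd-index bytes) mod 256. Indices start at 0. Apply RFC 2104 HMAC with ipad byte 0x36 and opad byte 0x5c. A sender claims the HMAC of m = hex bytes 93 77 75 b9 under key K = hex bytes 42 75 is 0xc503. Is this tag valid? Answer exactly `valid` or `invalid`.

valid

Key hex bytes 42 75 is 2 bytes ≤ B = 3; zero-pad to 3 bytes: K' = 42 75 00.
K' ⊕ ipad = 74 43 36; K' ⊕ opad = 1e 29 5c.
Inner hash: even-index sum = 474 mod 256 = 218; odd-index sum = 331 mod 256 = 75 → da 4b.
Outer hash (recomputed tag): even-index sum = 197 mod 256 = 197; odd-index sum = 259 mod 256 = 3 → c5 03.
Recomputed tag = c503; claimed = c503 → match.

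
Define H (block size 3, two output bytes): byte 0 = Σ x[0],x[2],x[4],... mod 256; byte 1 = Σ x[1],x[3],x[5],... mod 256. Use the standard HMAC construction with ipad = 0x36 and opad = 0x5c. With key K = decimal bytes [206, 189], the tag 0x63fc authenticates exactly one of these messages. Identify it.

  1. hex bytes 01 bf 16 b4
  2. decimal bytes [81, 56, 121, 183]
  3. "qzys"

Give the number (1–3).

3

Key decimal bytes [206, 189] = ce bd is 2 bytes ≤ B = 3; zero-pad to 3 bytes: K' = ce bd 00.
K' ⊕ ipad = f8 8b 36; K' ⊕ opad = 92 e1 5c.
m1: inner = H(f8 8b 36 01 bf 16 b4) = a1 a2; tag = H(92 e1 5c a1 a2) = 9082
m2: inner = H(f8 8b 36 51 38 79 b7) = 1d 55; tag = H(92 e1 5c 1d 55) = 43fe
m3: inner = H(f8 8b 36 71 7a 79 73) = 1b 75; tag = H(92 e1 5c 1b 75) = 63fc ← matches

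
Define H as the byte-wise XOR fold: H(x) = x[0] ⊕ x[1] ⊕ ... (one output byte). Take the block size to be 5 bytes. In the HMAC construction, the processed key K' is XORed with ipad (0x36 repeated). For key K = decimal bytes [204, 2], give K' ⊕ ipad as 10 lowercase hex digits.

fa34363636

Key decimal bytes [204, 2] = cc 02 is 2 bytes ≤ B = 5; zero-pad to 5 bytes: K' = cc 02 00 00 00.
XOR each byte with 0x36: cc⊕36=fa, 02⊕36=34, 00⊕36=36, 00⊕36=36, 00⊕36=36.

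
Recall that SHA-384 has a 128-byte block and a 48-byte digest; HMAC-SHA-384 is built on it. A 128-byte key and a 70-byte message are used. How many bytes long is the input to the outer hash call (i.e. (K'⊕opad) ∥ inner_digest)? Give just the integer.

Key is 128 ≤ 128 bytes, zero-padded: |K'| = 128.
Outer input = (K'⊕opad) ∥ H(inner) → 128 + 48 = 176 bytes.

176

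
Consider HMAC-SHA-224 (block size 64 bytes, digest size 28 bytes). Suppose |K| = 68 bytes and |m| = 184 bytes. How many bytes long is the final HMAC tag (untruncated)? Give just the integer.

The tag is one SHA-224 digest: 28 bytes.

28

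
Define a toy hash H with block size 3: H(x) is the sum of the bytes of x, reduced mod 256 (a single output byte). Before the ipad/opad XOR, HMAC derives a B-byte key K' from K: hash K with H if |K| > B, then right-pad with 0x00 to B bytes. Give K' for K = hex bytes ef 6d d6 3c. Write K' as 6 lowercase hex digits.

|K| = 4 > B = 3, so first hash the key.
H(K): sum = 239+109+214+60 = 622; mod 256 = 110 → 6e.
Zero-pad H(K) = 6e to 3 bytes: K' = 6e 00 00.

6e0000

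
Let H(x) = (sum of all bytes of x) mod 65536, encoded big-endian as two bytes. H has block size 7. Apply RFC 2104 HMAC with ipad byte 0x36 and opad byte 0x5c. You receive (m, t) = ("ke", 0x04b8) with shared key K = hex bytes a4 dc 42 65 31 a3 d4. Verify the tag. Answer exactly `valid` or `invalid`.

Key hex bytes a4 dc 42 65 31 a3 d4 is exactly B = 7 bytes: K' = a4 dc 42 65 31 a3 d4.
K' ⊕ ipad = 92 ea 74 53 07 95 e2; K' ⊕ opad = f8 80 1e 39 6d ff 88.
Inner hash: sum = 146+234+116+83+7+149+226+107+101 = 1169 → 04 91.
Outer hash (recomputed tag): sum = 248+128+30+57+109+255+136+4+145 = 1112 → 04 58.
Recomputed tag = 0458; claimed = 04b8 → mismatch.

invalid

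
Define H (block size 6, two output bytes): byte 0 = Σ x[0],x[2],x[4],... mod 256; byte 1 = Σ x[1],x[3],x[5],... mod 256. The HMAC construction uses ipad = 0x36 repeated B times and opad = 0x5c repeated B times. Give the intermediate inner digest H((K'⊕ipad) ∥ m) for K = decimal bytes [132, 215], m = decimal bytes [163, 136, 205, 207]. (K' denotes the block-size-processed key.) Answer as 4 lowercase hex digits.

8ea4

Key decimal bytes [132, 215] = 84 d7 is 2 bytes ≤ B = 6; zero-pad to 6 bytes: K' = 84 d7 00 00 00 00.
K' ⊕ ipad = b2 e1 36 36 36 36.
Inner input = b2 e1 36 36 36 36 ∥ a3 88 cd cf.
Inner hash: even-index sum = 654 mod 256 = 142; odd-index sum = 676 mod 256 = 164 → 8e a4.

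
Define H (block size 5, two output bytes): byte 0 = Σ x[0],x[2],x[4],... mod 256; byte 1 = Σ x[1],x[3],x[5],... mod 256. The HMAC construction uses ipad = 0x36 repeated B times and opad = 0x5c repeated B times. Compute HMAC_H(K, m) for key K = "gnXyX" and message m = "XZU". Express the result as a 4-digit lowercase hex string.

97de

Key "gnXyX" = 67 6e 58 79 58 is exactly B = 5 bytes: K' = 67 6e 58 79 58.
K' ⊕ ipad = 51 58 6e 4f 6e.  K' ⊕ opad = 3b 32 04 25 04.
Inner input = (K'⊕ipad) ∥ m = 51 58 6e 4f 6e ∥ 58 5a 55.
Inner hash: even-index sum = 391 mod 256 = 135; odd-index sum = 340 mod 256 = 84 → 87 54.
Outer input = (K'⊕opad) ∥ inner = 3b 32 04 25 04 ∥ 87 54.
Outer hash (tag): even-index sum = 151 mod 256 = 151; odd-index sum = 222 mod 256 = 222 → 97 de.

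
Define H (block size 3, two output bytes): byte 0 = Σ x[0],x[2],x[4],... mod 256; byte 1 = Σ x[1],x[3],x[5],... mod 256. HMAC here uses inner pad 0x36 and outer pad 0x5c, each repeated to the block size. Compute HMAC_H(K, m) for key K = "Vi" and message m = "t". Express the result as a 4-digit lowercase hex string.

39cb

Key "Vi" = 56 69 is 2 bytes ≤ B = 3; zero-pad to 3 bytes: K' = 56 69 00.
K' ⊕ ipad = 60 5f 36.  K' ⊕ opad = 0a 35 5c.
Inner input = (K'⊕ipad) ∥ m = 60 5f 36 ∥ 74.
Inner hash: even-index sum = 150 mod 256 = 150; odd-index sum = 211 mod 256 = 211 → 96 d3.
Outer input = (K'⊕opad) ∥ inner = 0a 35 5c ∥ 96 d3.
Outer hash (tag): even-index sum = 313 mod 256 = 57; odd-index sum = 203 mod 256 = 203 → 39 cb.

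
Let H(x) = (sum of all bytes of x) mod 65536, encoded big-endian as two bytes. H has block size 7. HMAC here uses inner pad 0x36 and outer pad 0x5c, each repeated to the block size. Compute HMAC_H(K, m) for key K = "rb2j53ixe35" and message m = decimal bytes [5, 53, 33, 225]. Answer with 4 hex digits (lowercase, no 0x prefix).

0337

Key "rb2j53ixe35" = 72 62 32 6a 35 33 69 78 65 33 35 is 11 bytes > B = 7, so hash it first: H(key) = 03 86, then zero-pad to 7 bytes: K' = 03 86 00 00 00 00 00.
K' ⊕ ipad = 35 b0 36 36 36 36 36.  K' ⊕ opad = 5f da 5c 5c 5c 5c 5c.
Inner input = (K'⊕ipad) ∥ m = 35 b0 36 36 36 36 36 ∥ 05 35 21 e1.
Inner hash: sum = 53+176+54+54+54+54+54+5+53+33+225 = 815 → 03 2f.
Outer input = (K'⊕opad) ∥ inner = 5f da 5c 5c 5c 5c 5c ∥ 03 2f.
Outer hash (tag): sum = 95+218+92+92+92+92+92+3+47 = 823 → 03 37.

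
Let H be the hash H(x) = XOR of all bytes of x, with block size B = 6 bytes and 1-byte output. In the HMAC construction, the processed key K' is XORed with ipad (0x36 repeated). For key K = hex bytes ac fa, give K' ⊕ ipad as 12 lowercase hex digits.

Key hex bytes ac fa is 2 bytes ≤ B = 6; zero-pad to 6 bytes: K' = ac fa 00 00 00 00.
XOR each byte with 0x36: ac⊕36=9a, fa⊕36=cc, 00⊕36=36, 00⊕36=36, 00⊕36=36, 00⊕36=36.

9acc36363636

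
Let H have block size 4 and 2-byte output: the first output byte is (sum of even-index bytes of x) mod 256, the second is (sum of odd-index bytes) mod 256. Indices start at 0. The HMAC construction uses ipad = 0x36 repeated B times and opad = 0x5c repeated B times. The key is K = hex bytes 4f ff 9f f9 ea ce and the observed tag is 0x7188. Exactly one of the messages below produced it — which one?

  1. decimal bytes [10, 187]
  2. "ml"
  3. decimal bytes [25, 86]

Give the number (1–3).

2

Key hex bytes 4f ff 9f f9 ea ce is 6 bytes > B = 4, so hash it first: H(key) = d8 c6, then zero-pad to 4 bytes: K' = d8 c6 00 00.
K' ⊕ ipad = ee f0 36 36; K' ⊕ opad = 84 9a 5c 5c.
m1: inner = H(ee f0 36 36 0a bb) = 2e e1; tag = H(84 9a 5c 5c 2e e1) = 0ed7
m2: inner = H(ee f0 36 36 6d 6c) = 91 92; tag = H(84 9a 5c 5c 91 92) = 7188 ← matches
m3: inner = H(ee f0 36 36 19 56) = 3d 7c; tag = H(84 9a 5c 5c 3d 7c) = 1d72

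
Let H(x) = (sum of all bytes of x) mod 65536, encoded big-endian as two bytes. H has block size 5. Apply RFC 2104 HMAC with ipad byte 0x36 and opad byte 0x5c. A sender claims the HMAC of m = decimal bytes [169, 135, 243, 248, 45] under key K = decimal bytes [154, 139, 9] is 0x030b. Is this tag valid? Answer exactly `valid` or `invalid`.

Key decimal bytes [154, 139, 9] = 9a 8b 09 is 3 bytes ≤ B = 5; zero-pad to 5 bytes: K' = 9a 8b 09 00 00.
K' ⊕ ipad = ac bd 3f 36 36; K' ⊕ opad = c6 d7 55 5c 5c.
Inner hash: sum = 172+189+63+54+54+169+135+243+248+45 = 1372 → 05 5c.
Outer hash (recomputed tag): sum = 198+215+85+92+92+5+92 = 779 → 03 0b.
Recomputed tag = 030b; claimed = 030b → match.

valid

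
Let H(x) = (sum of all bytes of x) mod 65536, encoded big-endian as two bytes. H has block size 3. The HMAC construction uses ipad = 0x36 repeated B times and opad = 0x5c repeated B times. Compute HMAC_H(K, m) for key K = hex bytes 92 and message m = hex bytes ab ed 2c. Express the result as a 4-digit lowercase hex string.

025c

Key hex bytes 92 is 1 byte ≤ B = 3; zero-pad to 3 bytes: K' = 92 00 00.
K' ⊕ ipad = a4 36 36.  K' ⊕ opad = ce 5c 5c.
Inner input = (K'⊕ipad) ∥ m = a4 36 36 ∥ ab ed 2c.
Inner hash: sum = 164+54+54+171+237+44 = 724 → 02 d4.
Outer input = (K'⊕opad) ∥ inner = ce 5c 5c ∥ 02 d4.
Outer hash (tag): sum = 206+92+92+2+212 = 604 → 02 5c.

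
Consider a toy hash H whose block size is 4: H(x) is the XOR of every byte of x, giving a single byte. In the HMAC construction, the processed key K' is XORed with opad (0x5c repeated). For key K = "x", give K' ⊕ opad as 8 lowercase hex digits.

245c5c5c

Key "x" = 78 is 1 byte ≤ B = 4; zero-pad to 4 bytes: K' = 78 00 00 00.
XOR each byte with 0x5c: 78⊕5c=24, 00⊕5c=5c, 00⊕5c=5c, 00⊕5c=5c.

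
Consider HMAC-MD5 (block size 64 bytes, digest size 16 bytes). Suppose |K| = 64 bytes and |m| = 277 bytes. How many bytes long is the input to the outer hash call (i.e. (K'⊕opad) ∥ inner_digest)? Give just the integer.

Key is 64 ≤ 64 bytes, zero-padded: |K'| = 64.
Outer input = (K'⊕opad) ∥ H(inner) → 64 + 16 = 80 bytes.

80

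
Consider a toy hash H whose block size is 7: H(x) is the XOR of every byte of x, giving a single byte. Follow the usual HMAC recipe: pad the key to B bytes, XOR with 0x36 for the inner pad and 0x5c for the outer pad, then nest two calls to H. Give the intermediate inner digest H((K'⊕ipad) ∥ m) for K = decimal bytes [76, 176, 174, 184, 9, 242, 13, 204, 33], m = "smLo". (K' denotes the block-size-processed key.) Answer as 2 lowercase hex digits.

fa

Key decimal bytes [76, 176, 174, 184, 9, 242, 13, 204, 33] = 4c b0 ae b8 09 f2 0d cc 21 is 9 bytes > B = 7, so hash it first: H(key) = f1, then zero-pad to 7 bytes: K' = f1 00 00 00 00 00 00.
K' ⊕ ipad = c7 36 36 36 36 36 36.
Inner input = c7 36 36 36 36 36 36 ∥ 73 6d 4c 6f.
Inner hash: XOR c7⊕36⊕36⊕36⊕36⊕36⊕36⊕73⊕6d⊕4c⊕6f = fa.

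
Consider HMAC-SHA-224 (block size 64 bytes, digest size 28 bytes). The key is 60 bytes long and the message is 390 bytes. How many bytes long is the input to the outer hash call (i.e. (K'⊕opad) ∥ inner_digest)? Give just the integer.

Key is 60 ≤ 64 bytes, zero-padded: |K'| = 64.
Outer input = (K'⊕opad) ∥ H(inner) → 64 + 28 = 92 bytes.

92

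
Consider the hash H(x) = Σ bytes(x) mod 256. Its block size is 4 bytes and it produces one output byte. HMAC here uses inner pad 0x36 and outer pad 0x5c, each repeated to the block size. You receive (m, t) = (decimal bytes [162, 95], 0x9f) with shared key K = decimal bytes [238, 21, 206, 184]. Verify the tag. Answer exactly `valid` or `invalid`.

Key decimal bytes [238, 21, 206, 184] = ee 15 ce b8 is exactly B = 4 bytes: K' = ee 15 ce b8.
K' ⊕ ipad = d8 23 f8 8e; K' ⊕ opad = b2 49 92 e4.
Inner hash: sum = 216+35+248+142+162+95 = 898; mod 256 = 130 → 82.
Outer hash (recomputed tag): sum = 178+73+146+228+130 = 755; mod 256 = 243 → f3.
Recomputed tag = f3; claimed = 9f → mismatch.

invalid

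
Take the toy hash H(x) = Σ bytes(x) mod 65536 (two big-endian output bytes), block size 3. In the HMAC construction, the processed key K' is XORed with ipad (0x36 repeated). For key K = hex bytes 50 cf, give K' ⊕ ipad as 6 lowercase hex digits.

66f936

Key hex bytes 50 cf is 2 bytes ≤ B = 3; zero-pad to 3 bytes: K' = 50 cf 00.
XOR each byte with 0x36: 50⊕36=66, cf⊕36=f9, 00⊕36=36.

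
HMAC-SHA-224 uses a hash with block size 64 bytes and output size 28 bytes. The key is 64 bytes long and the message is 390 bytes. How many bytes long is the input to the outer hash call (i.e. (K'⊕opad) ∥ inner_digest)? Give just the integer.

Key is 64 ≤ 64 bytes, zero-padded: |K'| = 64.
Outer input = (K'⊕opad) ∥ H(inner) → 64 + 28 = 92 bytes.

92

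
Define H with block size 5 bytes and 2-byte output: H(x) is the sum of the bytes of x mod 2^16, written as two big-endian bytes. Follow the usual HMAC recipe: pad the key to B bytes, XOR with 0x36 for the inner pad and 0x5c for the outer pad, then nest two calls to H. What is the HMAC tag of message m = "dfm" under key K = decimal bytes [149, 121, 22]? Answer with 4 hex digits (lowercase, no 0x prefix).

02a7

Key decimal bytes [149, 121, 22] = 95 79 16 is 3 bytes ≤ B = 5; zero-pad to 5 bytes: K' = 95 79 16 00 00.
K' ⊕ ipad = a3 4f 20 36 36.  K' ⊕ opad = c9 25 4a 5c 5c.
Inner input = (K'⊕ipad) ∥ m = a3 4f 20 36 36 ∥ 64 66 6d.
Inner hash: sum = 163+79+32+54+54+100+102+109 = 693 → 02 b5.
Outer input = (K'⊕opad) ∥ inner = c9 25 4a 5c 5c ∥ 02 b5.
Outer hash (tag): sum = 201+37+74+92+92+2+181 = 679 → 02 a7.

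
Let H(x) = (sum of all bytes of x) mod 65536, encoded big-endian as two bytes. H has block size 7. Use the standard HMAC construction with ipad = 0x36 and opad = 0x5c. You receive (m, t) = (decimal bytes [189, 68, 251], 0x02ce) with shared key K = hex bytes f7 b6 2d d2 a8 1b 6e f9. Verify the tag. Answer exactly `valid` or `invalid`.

Key hex bytes f7 b6 2d d2 a8 1b 6e f9 is 8 bytes > B = 7, so hash it first: H(key) = 04 d6, then zero-pad to 7 bytes: K' = 04 d6 00 00 00 00 00.
K' ⊕ ipad = 32 e0 36 36 36 36 36; K' ⊕ opad = 58 8a 5c 5c 5c 5c 5c.
Inner hash: sum = 50+224+54+54+54+54+54+189+68+251 = 1052 → 04 1c.
Outer hash (recomputed tag): sum = 88+138+92+92+92+92+92+4+28 = 718 → 02 ce.
Recomputed tag = 02ce; claimed = 02ce → match.

valid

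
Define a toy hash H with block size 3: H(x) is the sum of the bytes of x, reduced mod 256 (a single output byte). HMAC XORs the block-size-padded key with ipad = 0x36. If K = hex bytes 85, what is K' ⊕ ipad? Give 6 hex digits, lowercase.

Key hex bytes 85 is 1 byte ≤ B = 3; zero-pad to 3 bytes: K' = 85 00 00.
XOR each byte with 0x36: 85⊕36=b3, 00⊕36=36, 00⊕36=36.

b33636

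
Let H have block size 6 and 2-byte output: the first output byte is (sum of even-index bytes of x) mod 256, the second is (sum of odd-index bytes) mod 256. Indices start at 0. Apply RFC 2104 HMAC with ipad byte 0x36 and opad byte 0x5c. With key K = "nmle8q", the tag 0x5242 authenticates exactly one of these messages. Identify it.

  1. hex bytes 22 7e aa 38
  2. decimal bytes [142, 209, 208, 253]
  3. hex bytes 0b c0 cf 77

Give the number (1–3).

1

Key "nmle8q" = 6e 6d 6c 65 38 71 is exactly B = 6 bytes: K' = 6e 6d 6c 65 38 71.
K' ⊕ ipad = 58 5b 5a 53 0e 47; K' ⊕ opad = 32 31 30 39 64 2d.
m1: inner = H(58 5b 5a 53 0e 47 22 7e aa 38) = 8c ab; tag = H(32 31 30 39 64 2d 8c ab) = 5242 ← matches
m2: inner = H(58 5b 5a 53 0e 47 8e d1 d0 fd) = 1e c3; tag = H(32 31 30 39 64 2d 1e c3) = e45a
m3: inner = H(58 5b 5a 53 0e 47 0b c0 cf 77) = 9a 2c; tag = H(32 31 30 39 64 2d 9a 2c) = 60c3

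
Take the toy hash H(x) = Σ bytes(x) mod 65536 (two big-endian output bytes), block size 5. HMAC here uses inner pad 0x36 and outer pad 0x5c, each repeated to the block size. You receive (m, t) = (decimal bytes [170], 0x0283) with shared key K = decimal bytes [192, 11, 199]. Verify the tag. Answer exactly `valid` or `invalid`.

Key decimal bytes [192, 11, 199] = c0 0b c7 is 3 bytes ≤ B = 5; zero-pad to 5 bytes: K' = c0 0b c7 00 00.
K' ⊕ ipad = f6 3d f1 36 36; K' ⊕ opad = 9c 57 9b 5c 5c.
Inner hash: sum = 246+61+241+54+54+170 = 826 → 03 3a.
Outer hash (recomputed tag): sum = 156+87+155+92+92+3+58 = 643 → 02 83.
Recomputed tag = 0283; claimed = 0283 → match.

valid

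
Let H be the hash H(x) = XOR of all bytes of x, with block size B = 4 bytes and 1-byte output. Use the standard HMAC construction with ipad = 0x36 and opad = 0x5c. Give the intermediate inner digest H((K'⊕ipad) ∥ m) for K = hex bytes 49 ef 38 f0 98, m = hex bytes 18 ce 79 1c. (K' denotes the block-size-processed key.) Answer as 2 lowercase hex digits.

45

Key hex bytes 49 ef 38 f0 98 is 5 bytes > B = 4, so hash it first: H(key) = f6, then zero-pad to 4 bytes: K' = f6 00 00 00.
K' ⊕ ipad = c0 36 36 36.
Inner input = c0 36 36 36 ∥ 18 ce 79 1c.
Inner hash: XOR c0⊕36⊕36⊕36⊕18⊕ce⊕79⊕1c = 45.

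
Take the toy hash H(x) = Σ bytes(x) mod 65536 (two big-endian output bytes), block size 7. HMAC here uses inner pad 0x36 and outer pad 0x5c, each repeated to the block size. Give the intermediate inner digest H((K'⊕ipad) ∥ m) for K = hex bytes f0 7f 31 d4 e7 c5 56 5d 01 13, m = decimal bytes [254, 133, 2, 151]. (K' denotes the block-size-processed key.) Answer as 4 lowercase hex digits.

Key hex bytes f0 7f 31 d4 e7 c5 56 5d 01 13 is 10 bytes > B = 7, so hash it first: H(key) = 04 e7, then zero-pad to 7 bytes: K' = 04 e7 00 00 00 00 00.
K' ⊕ ipad = 32 d1 36 36 36 36 36.
Inner input = 32 d1 36 36 36 36 36 ∥ fe 85 02 97.
Inner hash: sum = 50+209+54+54+54+54+54+254+133+2+151 = 1069 → 04 2d.

042d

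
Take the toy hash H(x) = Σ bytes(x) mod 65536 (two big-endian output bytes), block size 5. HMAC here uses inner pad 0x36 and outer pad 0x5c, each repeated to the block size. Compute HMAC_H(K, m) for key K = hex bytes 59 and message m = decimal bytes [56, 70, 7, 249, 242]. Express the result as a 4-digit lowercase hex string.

Key hex bytes 59 is 1 byte ≤ B = 5; zero-pad to 5 bytes: K' = 59 00 00 00 00.
K' ⊕ ipad = 6f 36 36 36 36.  K' ⊕ opad = 05 5c 5c 5c 5c.
Inner input = (K'⊕ipad) ∥ m = 6f 36 36 36 36 ∥ 38 46 07 f9 f2.
Inner hash: sum = 111+54+54+54+54+56+70+7+249+242 = 951 → 03 b7.
Outer input = (K'⊕opad) ∥ inner = 05 5c 5c 5c 5c ∥ 03 b7.
Outer hash (tag): sum = 5+92+92+92+92+3+183 = 559 → 02 2f.

022f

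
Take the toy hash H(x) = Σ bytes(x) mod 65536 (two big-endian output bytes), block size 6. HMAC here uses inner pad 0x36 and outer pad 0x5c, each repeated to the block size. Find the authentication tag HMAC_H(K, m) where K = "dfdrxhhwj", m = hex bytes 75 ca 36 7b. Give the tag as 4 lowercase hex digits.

0363

Key "dfdrxhhwj" = 64 66 64 72 78 68 68 77 6a is 9 bytes > B = 6, so hash it first: H(key) = 03 c9, then zero-pad to 6 bytes: K' = 03 c9 00 00 00 00.
K' ⊕ ipad = 35 ff 36 36 36 36.  K' ⊕ opad = 5f 95 5c 5c 5c 5c.
Inner input = (K'⊕ipad) ∥ m = 35 ff 36 36 36 36 ∥ 75 ca 36 7b.
Inner hash: sum = 53+255+54+54+54+54+117+202+54+123 = 1020 → 03 fc.
Outer input = (K'⊕opad) ∥ inner = 5f 95 5c 5c 5c 5c ∥ 03 fc.
Outer hash (tag): sum = 95+149+92+92+92+92+3+252 = 867 → 03 63.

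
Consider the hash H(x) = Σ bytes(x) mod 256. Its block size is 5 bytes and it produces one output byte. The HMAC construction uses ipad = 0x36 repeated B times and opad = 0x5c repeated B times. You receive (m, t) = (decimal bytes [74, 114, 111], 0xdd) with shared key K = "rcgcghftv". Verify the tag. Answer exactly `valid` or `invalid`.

valid

Key "rcgcghftv" = 72 63 67 63 67 68 66 74 76 is 9 bytes > B = 5, so hash it first: H(key) = be, then zero-pad to 5 bytes: K' = be 00 00 00 00.
K' ⊕ ipad = 88 36 36 36 36; K' ⊕ opad = e2 5c 5c 5c 5c.
Inner hash: sum = 136+54+54+54+54+74+114+111 = 651; mod 256 = 139 → 8b.
Outer hash (recomputed tag): sum = 226+92+92+92+92+139 = 733; mod 256 = 221 → dd.
Recomputed tag = dd; claimed = dd → match.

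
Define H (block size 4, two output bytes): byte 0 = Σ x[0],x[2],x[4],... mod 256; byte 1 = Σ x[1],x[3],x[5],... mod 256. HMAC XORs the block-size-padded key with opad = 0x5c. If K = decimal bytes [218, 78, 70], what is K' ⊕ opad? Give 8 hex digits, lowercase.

Key decimal bytes [218, 78, 70] = da 4e 46 is 3 bytes ≤ B = 4; zero-pad to 4 bytes: K' = da 4e 46 00.
XOR each byte with 0x5c: da⊕5c=86, 4e⊕5c=12, 46⊕5c=1a, 00⊕5c=5c.

86121a5c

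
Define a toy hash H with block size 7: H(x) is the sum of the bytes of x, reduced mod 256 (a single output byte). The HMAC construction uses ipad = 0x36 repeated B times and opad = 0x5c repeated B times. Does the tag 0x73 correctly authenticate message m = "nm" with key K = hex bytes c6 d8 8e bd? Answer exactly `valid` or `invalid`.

invalid

Key hex bytes c6 d8 8e bd is 4 bytes ≤ B = 7; zero-pad to 7 bytes: K' = c6 d8 8e bd 00 00 00.
K' ⊕ ipad = f0 ee b8 8b 36 36 36; K' ⊕ opad = 9a 84 d2 e1 5c 5c 5c.
Inner hash: sum = 240+238+184+139+54+54+54+110+109 = 1182; mod 256 = 158 → 9e.
Outer hash (recomputed tag): sum = 154+132+210+225+92+92+92+158 = 1155; mod 256 = 131 → 83.
Recomputed tag = 83; claimed = 73 → mismatch.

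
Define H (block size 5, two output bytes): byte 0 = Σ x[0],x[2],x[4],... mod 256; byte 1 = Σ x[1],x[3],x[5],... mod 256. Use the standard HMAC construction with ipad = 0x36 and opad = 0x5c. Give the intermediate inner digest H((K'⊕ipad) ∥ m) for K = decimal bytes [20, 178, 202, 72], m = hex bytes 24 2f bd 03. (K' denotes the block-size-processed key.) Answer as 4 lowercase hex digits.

86e3

Key decimal bytes [20, 178, 202, 72] = 14 b2 ca 48 is 4 bytes ≤ B = 5; zero-pad to 5 bytes: K' = 14 b2 ca 48 00.
K' ⊕ ipad = 22 84 fc 7e 36.
Inner input = 22 84 fc 7e 36 ∥ 24 2f bd 03.
Inner hash: even-index sum = 390 mod 256 = 134; odd-index sum = 483 mod 256 = 227 → 86 e3.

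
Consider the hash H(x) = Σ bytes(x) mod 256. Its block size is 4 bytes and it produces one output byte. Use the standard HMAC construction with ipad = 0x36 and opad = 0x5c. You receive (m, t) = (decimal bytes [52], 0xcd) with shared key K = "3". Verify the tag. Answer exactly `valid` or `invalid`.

Key "3" = 33 is 1 byte ≤ B = 4; zero-pad to 4 bytes: K' = 33 00 00 00.
K' ⊕ ipad = 05 36 36 36; K' ⊕ opad = 6f 5c 5c 5c.
Inner hash: sum = 5+54+54+54+52 = 219 → db.
Outer hash (recomputed tag): sum = 111+92+92+92+219 = 606; mod 256 = 94 → 5e.
Recomputed tag = 5e; claimed = cd → mismatch.

invalid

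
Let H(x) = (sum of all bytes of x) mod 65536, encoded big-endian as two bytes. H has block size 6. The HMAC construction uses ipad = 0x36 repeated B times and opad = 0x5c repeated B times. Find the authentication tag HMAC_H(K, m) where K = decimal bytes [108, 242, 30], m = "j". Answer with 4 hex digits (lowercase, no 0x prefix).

Key decimal bytes [108, 242, 30] = 6c f2 1e is 3 bytes ≤ B = 6; zero-pad to 6 bytes: K' = 6c f2 1e 00 00 00.
K' ⊕ ipad = 5a c4 28 36 36 36.  K' ⊕ opad = 30 ae 42 5c 5c 5c.
Inner input = (K'⊕ipad) ∥ m = 5a c4 28 36 36 36 ∥ 6a.
Inner hash: sum = 90+196+40+54+54+54+106 = 594 → 02 52.
Outer input = (K'⊕opad) ∥ inner = 30 ae 42 5c 5c 5c ∥ 02 52.
Outer hash (tag): sum = 48+174+66+92+92+92+2+82 = 648 → 02 88.

0288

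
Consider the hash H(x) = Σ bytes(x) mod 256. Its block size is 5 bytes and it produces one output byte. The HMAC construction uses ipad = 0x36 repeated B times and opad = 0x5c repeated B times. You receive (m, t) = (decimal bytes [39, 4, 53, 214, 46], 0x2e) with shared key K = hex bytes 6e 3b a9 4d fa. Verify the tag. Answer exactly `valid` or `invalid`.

invalid

Key hex bytes 6e 3b a9 4d fa is exactly B = 5 bytes: K' = 6e 3b a9 4d fa.
K' ⊕ ipad = 58 0d 9f 7b cc; K' ⊕ opad = 32 67 f5 11 a6.
Inner hash: sum = 88+13+159+123+204+39+4+53+214+46 = 943; mod 256 = 175 → af.
Outer hash (recomputed tag): sum = 50+103+245+17+166+175 = 756; mod 256 = 244 → f4.
Recomputed tag = f4; claimed = 2e → mismatch.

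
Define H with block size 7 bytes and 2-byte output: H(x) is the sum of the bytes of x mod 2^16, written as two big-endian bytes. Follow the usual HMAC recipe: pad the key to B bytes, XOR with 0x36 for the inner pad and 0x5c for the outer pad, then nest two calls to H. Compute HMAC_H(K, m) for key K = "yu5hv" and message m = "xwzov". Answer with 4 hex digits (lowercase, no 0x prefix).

Key "yu5hv" = 79 75 35 68 76 is 5 bytes ≤ B = 7; zero-pad to 7 bytes: K' = 79 75 35 68 76 00 00.
K' ⊕ ipad = 4f 43 03 5e 40 36 36.  K' ⊕ opad = 25 29 69 34 2a 5c 5c.
Inner input = (K'⊕ipad) ∥ m = 4f 43 03 5e 40 36 36 ∥ 78 77 7a 6f 76.
Inner hash: sum = 79+67+3+94+64+54+54+120+119+122+111+118 = 1005 → 03 ed.
Outer input = (K'⊕opad) ∥ inner = 25 29 69 34 2a 5c 5c ∥ 03 ed.
Outer hash (tag): sum = 37+41+105+52+42+92+92+3+237 = 701 → 02 bd.

02bd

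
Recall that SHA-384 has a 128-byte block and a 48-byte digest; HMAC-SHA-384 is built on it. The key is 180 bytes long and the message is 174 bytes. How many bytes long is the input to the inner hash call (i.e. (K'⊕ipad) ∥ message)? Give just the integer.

302

Key is 180 > 128 bytes, so it is hashed to 48 bytes then zero-padded to 128: |K'| = 128.
Inner input = (K'⊕ipad) ∥ m → 128 + 174 = 302 bytes.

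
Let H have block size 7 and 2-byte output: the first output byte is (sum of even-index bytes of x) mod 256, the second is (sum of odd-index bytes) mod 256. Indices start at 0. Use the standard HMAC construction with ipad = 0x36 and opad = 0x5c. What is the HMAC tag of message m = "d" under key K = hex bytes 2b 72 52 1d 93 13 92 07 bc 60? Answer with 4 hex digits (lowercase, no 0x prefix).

Key hex bytes 2b 72 52 1d 93 13 92 07 bc 60 is 10 bytes > B = 7, so hash it first: H(key) = 5e 09, then zero-pad to 7 bytes: K' = 5e 09 00 00 00 00 00.
K' ⊕ ipad = 68 3f 36 36 36 36 36.  K' ⊕ opad = 02 55 5c 5c 5c 5c 5c.
Inner input = (K'⊕ipad) ∥ m = 68 3f 36 36 36 36 36 ∥ 64.
Inner hash: even-index sum = 266 mod 256 = 10; odd-index sum = 271 mod 256 = 15 → 0a 0f.
Outer input = (K'⊕opad) ∥ inner = 02 55 5c 5c 5c 5c 5c ∥ 0a 0f.
Outer hash (tag): even-index sum = 293 mod 256 = 37; odd-index sum = 279 mod 256 = 23 → 25 17.

2517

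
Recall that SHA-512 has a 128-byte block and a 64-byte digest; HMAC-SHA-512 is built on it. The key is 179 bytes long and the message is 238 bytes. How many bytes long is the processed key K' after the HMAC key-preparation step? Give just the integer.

128

Key is 179 > 128 bytes, so it is hashed to 64 bytes then zero-padded to 128: |K'| = 128.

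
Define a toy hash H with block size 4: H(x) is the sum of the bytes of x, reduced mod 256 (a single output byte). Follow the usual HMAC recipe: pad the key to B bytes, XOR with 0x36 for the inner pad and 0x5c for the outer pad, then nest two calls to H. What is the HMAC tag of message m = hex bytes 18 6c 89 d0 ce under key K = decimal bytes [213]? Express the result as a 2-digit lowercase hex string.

Key decimal bytes [213] = d5 is 1 byte ≤ B = 4; zero-pad to 4 bytes: K' = d5 00 00 00.
K' ⊕ ipad = e3 36 36 36.  K' ⊕ opad = 89 5c 5c 5c.
Inner input = (K'⊕ipad) ∥ m = e3 36 36 36 ∥ 18 6c 89 d0 ce.
Inner hash: sum = 227+54+54+54+24+108+137+208+206 = 1072; mod 256 = 48 → 30.
Outer input = (K'⊕opad) ∥ inner = 89 5c 5c 5c ∥ 30.
Outer hash (tag): sum = 137+92+92+92+48 = 461; mod 256 = 205 → cd.

cd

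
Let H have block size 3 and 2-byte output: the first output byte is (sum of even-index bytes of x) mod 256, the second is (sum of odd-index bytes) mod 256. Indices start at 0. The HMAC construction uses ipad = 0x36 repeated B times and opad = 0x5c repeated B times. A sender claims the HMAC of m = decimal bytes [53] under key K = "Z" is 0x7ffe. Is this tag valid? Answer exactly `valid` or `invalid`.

Key "Z" = 5a is 1 byte ≤ B = 3; zero-pad to 3 bytes: K' = 5a 00 00.
K' ⊕ ipad = 6c 36 36; K' ⊕ opad = 06 5c 5c.
Inner hash: even-index sum = 162 mod 256 = 162; odd-index sum = 107 mod 256 = 107 → a2 6b.
Outer hash (recomputed tag): even-index sum = 205 mod 256 = 205; odd-index sum = 254 mod 256 = 254 → cd fe.
Recomputed tag = cdfe; claimed = 7ffe → mismatch.

invalid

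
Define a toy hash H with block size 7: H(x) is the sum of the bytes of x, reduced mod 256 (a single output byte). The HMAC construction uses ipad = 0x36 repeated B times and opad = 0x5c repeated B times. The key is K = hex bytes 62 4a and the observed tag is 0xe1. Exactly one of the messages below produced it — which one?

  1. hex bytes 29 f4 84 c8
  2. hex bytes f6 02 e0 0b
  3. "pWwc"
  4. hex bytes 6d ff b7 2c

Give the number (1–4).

2

Key hex bytes 62 4a is 2 bytes ≤ B = 7; zero-pad to 7 bytes: K' = 62 4a 00 00 00 00 00.
K' ⊕ ipad = 54 7c 36 36 36 36 36; K' ⊕ opad = 3e 16 5c 5c 5c 5c 5c.
m1: inner = H(54 7c 36 36 36 36 36 29 f4 84 c8) = 47; tag = H(3e 16 5c 5c 5c 5c 5c 47) = 67
m2: inner = H(54 7c 36 36 36 36 36 f6 02 e0 0b) = c1; tag = H(3e 16 5c 5c 5c 5c 5c c1) = e1 ← matches
m3: inner = H(54 7c 36 36 36 36 36 70 57 77 63) = 7f; tag = H(3e 16 5c 5c 5c 5c 5c 7f) = 9f
m4: inner = H(54 7c 36 36 36 36 36 6d ff b7 2c) = 2d; tag = H(3e 16 5c 5c 5c 5c 5c 2d) = 4d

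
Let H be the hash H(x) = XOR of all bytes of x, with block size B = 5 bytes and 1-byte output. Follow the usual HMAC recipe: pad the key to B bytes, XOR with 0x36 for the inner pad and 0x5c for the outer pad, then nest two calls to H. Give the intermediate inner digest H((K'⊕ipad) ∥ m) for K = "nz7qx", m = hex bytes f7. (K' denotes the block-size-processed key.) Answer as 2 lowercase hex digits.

Key "nz7qx" = 6e 7a 37 71 78 is exactly B = 5 bytes: K' = 6e 7a 37 71 78.
K' ⊕ ipad = 58 4c 01 47 4e.
Inner input = 58 4c 01 47 4e ∥ f7.
Inner hash: XOR 58⊕4c⊕01⊕47⊕4e⊕f7 = eb.

eb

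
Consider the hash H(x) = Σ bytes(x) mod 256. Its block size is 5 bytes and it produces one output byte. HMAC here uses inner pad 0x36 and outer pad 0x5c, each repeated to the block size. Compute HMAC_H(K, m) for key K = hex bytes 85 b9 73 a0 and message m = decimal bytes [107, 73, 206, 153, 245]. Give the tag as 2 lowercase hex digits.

a8

Key hex bytes 85 b9 73 a0 is 4 bytes ≤ B = 5; zero-pad to 5 bytes: K' = 85 b9 73 a0 00.
K' ⊕ ipad = b3 8f 45 96 36.  K' ⊕ opad = d9 e5 2f fc 5c.
Inner input = (K'⊕ipad) ∥ m = b3 8f 45 96 36 ∥ 6b 49 ce 99 f5.
Inner hash: sum = 179+143+69+150+54+107+73+206+153+245 = 1379; mod 256 = 99 → 63.
Outer input = (K'⊕opad) ∥ inner = d9 e5 2f fc 5c ∥ 63.
Outer hash (tag): sum = 217+229+47+252+92+99 = 936; mod 256 = 168 → a8.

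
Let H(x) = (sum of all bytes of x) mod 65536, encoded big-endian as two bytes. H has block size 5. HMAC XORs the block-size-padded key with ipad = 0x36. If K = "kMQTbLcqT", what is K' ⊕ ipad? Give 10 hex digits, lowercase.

Key "kMQTbLcqT" = 6b 4d 51 54 62 4c 63 71 54 is 9 bytes > B = 5, so hash it first: H(key) = 03 33, then zero-pad to 5 bytes: K' = 03 33 00 00 00.
XOR each byte with 0x36: 03⊕36=35, 33⊕36=05, 00⊕36=36, 00⊕36=36, 00⊕36=36.

3505363636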